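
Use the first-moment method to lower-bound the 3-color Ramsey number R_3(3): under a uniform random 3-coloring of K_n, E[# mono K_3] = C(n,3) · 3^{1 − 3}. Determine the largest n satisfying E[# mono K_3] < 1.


We need C(n, 3) · 3^{1 − 3} < 1, i.e. C(n, 3) < 3^{3 − 1} = 9.
Check values of n near the boundary:
  n = 3: C(3, 3) = 1; 1 < 9? YES
  n = 4: C(4, 3) = 4; 4 < 9? YES
  n = 5: C(5, 3) = 10; 10 < 9? NO
  n = 6: C(6, 3) = 20; 20 < 9? NO
  n = 7: C(7, 3) = 35; 35 < 9? NO
The largest n with C(n, 3) < 9 is n = 4 (where E[X] = 4/9 ≈ 0.4444). Hence R_3(3) > 4, i.e. R_3(3) ≥ 5.

Largest n = 4; hence R_3(3) > 4.


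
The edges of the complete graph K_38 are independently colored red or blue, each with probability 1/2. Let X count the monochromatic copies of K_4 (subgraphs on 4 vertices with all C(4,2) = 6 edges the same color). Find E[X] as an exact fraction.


Let X = Σ_S X_S over the C(38, 4) = 73815 subsets S of size 4, where X_S = 1 if the K_4 on S is monochromatic.
For a fixed S, the K_4 on S has C(4, 2) = 6 edges. P[all 6 edges red] = (1/2)^6, and likewise for blue, so P[monochromatic] = 2·(1/2)^6 = 2^{1 − 6} = 1/32.
Summing: E[X] = C(38, 4) · 2^{1 − 6} = 73815 · 1/32 = 73815/32.
Numerically: E[X] ≈ 2306.71875.

E[X] = C(38,4)·2^(1−C(4,2)) = 73815/32 ≈ 2306.71875.


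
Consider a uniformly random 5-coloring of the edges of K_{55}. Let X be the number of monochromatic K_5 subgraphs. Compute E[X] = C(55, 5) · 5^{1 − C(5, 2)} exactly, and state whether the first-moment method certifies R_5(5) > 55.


E[X] = C(55, 5) · 5^{1 − 10} = 3478761 · 5^{−9} = 3478761/1953125.
As a reduced fraction: E[X] = 3478761/1953125 ≈ 1.7811.
Is E[X] < 1? NO.
Since E[X] ≥ 1, the first-moment bound is inconclusive at n = 55; it does NOT by itself certify R_5(5) > 55.

E[X] = 3478761/1953125 ≈ 1.7811; E[X] ≥ 1; first-moment method inconclusive here.


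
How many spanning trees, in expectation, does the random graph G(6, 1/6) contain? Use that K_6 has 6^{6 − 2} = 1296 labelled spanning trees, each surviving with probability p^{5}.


K_6 has 6^{6 − 2} = 1296 labelled spanning trees.
For each such spanning tree H, let X_H = 1 if all 5 edges of H are present in G. Then P[X_H = 1] = p^{5} = (1/6)^{5} = 1/7776.
By linearity of expectation: E[X] = Σ_H E[X_H] = 1296 · p^{5} = 1296 · 1/7776 = 1/6.
Numerically: E[X] ≈ 0.167.

E[X] = 1296 · (1/6)^{5} = 1/6 ≈ 0.167.


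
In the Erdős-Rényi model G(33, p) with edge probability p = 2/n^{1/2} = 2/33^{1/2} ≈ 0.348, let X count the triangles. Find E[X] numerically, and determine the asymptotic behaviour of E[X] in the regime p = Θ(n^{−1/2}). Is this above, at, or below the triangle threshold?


Number of potential triangles: C(33, 3) = 5456.
Each occurs with probability p³ ≈ (0.348)³ ≈ 4.22006e-02.
By linearity: E[X] = C(33, 3)·p³ ≈ 5456 · 4.22006e-02 ≈ 230.247.
Since α = 1/2 < 1, p = c/n^{1/2} ≫ 1/n is above the triangle threshold p ~ 1/n. Asymptotically E[X] ~ (c³/6)·n^{3(1−α)} = (2³/6)·n^{1.5} → ∞; triangles are abundant w.h.p.

E[X] ≈ 230.247; in regime p = Θ(1/n^{1/2}) E[X] diverges (above the triangle threshold p ~ 1/n).


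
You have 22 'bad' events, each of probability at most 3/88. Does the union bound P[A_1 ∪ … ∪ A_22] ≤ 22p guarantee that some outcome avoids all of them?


Union bound: P[∪_{i=1}^{22} A_i] ≤ Σ_i P[A_i] ≤ 22·p = 22·(3/88) = 3/4.
Numerically: 3/4 ≈ 0.75000.
Is 3/4 < 1? YES.
Since P[∪ A_i] ≤ 3/4 < 1, the complement has P[∩ A_i^c] ≥ 1 − 3/4 = 1/4 > 0, so some outcome avoids every A_i.

22·p = 3/4 ≈ 0.75000; existence CERTIFIED by the union bound.


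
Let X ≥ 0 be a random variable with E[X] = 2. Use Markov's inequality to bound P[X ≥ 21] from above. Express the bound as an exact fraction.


μ = E[X] = 2, a = 21.
Markov: P[X ≥ 21] ≤ μ/a = (2)/21 = 2/21.
Numerically: ≈ 0.09524.
(Since a = 21 > μ = 2.00000, the bound 2/21 is < 1 and informative.)

P[X ≥ 21] ≤ 2/21 ≈ 0.09524.


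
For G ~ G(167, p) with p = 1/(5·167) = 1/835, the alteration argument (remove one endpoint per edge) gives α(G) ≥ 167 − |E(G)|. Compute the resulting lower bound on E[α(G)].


E[|E(G)|] = C(167, 2)·p = 13861 · (1/835) = 83/5.
E[α(G)] ≥ n − E[|E(G)|] = 167 − 83/5 = 752/5.
Numerically: ≈ 150.40000.
(This is only a lower bound; the true E[α(G)] may be larger.)

E[α(G)] ≥ 752/5 ≈ 150.40000.


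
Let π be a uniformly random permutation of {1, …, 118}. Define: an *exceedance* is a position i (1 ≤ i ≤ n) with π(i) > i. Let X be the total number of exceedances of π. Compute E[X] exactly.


Write X = Σ_{i=1}^{118} X_i, where X_i = 1_{π(i) > i}.
For each fixed i, π(i) is uniform over {1, …, 118} (marginal of a uniform permutation), so P[π(i) > i] = (n − i)/n. Summing: Σ_{i=1}^{118} (n − i)/n = (0 + 1 + … + 117)/118 = 118(118 − 1)/(2·118) = (118 − 1)/2.
Hence E[X] = Σ_{i=1}^{118} (118 − i)/118 = 117/2 ≈ 58.50000.

E[X] = 117/2 = 58.50000.


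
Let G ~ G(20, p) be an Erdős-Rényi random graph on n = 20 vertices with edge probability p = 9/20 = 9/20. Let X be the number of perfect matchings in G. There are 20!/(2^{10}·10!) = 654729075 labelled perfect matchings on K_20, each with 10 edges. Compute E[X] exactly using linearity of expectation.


K_20 has 20!/(2^{10}·10!) = 654729075 labelled perfect matchings.
For each such perfect matching H, let X_H = 1 if all 10 edges of H are present in G. Then P[X_H = 1] = p^{10} = (9/20)^{10} = 3486784401/10240000000000.
By linearity: E[X] = Σ_H E[X_H] = 654729075 · p^{10} = 654729075 · 3486784401/10240000000000 = 91315965023646363/409600000000.
Numerically: E[X] ≈ 222939.

E[X] = 654729075 · (9/20)^{10} = 91315965023646363/409600000000 ≈ 222939.


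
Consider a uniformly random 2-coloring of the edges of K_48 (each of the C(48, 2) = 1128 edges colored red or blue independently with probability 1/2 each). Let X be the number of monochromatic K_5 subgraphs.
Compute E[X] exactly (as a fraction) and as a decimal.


Let X = Σ_S X_S over the C(48, 5) = 1712304 subsets S of size 5, where X_S = 1 if the K_5 on S is monochromatic.
For a fixed S, the K_5 on S has C(5, 2) = 10 edges. P[all 10 edges red] = (1/2)^10, and likewise for blue, so P[monochromatic] = 2·(1/2)^10 = 2^{1 − 10} = 1/512.
By linearity: E[X] = C(48, 5) · 2^{1 − 10} = 1712304 · 1/512 = 107019/32.
Numerically: E[X] ≈ 3344.34375.

E[X] = C(48,5)·2^(1−C(5,2)) = 107019/32 ≈ 3344.34375.


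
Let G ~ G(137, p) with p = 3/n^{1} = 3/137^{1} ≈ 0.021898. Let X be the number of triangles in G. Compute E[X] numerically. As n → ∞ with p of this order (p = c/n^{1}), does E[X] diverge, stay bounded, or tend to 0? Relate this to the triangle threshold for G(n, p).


Number of potential triangles: C(137, 3) = 419220.
Each occurs with probability p³ ≈ (0.021898)³ ≈ 1.0500309e-05.
By linearity: E[X] = C(137, 3)·p³ ≈ 419220 · 1.0500309e-05 ≈ 4.40194.
Here α = 1, so p = 3/n is exactly at the triangle threshold p ~ 1/n. Asymptotically E[X] → c³/6 = 3³/6 = 9/2 ≈ 4.50000, a bounded constant. In this regime the triangle count is asymptotically Poisson(c³/6).

E[X] ≈ 4.40194; in regime p = Θ(1/n^{1}) E[X] stays bounded (at the triangle threshold p ~ 1/n).


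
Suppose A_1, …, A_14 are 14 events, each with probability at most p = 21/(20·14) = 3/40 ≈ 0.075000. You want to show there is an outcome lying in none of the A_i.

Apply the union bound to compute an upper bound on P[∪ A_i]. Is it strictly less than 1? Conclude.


Union bound: P[∪_{i=1}^{14} A_i] ≤ Σ_i P[A_i] ≤ 14·p = 14·(3/40) = 21/20.
Numerically: 21/20 ≈ 1.050000.
Is 21/20 < 1? NO.
Since the bound 21/20 is ≥ 1, the union bound is uninformative here; it does NOT by itself certify existence.

14·p = 21/20 ≈ 1.050000; existence NOT certified by the union bound.


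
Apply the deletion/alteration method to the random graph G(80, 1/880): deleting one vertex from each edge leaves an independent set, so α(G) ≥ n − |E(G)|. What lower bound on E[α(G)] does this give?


E[|E(G)|] = C(80, 2)·p = 3160 · (1/880) = 79/22.
E[α(G)] ≥ n − E[|E(G)|] = 80 − 79/22 = 1681/22.
Numerically: ≈ 76.40909.
(This is only a lower bound; the true E[α(G)] may be larger.)

E[α(G)] ≥ 1681/22 ≈ 76.40909.


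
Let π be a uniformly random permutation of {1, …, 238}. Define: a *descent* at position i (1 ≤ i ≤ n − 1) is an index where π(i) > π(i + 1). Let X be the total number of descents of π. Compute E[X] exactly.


Write X = Σ X_I over i = 1, …, 237, with X_I the indicator of one descent.
There are 237 indicators.
For each fixed i, the pair (π(i), π(i+1)) is a uniformly random ordered pair of distinct values from {1, …, 238}; by symmetry P[π(i) > π(i+1)] = 1/2.
By linearity: E[X] = 237 · (1/2) = (238 − 1) · (1/2) = 237/2 ≈ 118.500.

E[X] = 237/2 = 118.500.


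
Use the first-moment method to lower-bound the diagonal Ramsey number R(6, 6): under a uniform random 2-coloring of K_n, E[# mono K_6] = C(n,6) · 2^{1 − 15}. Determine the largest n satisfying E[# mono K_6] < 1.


We need C(n, 6) · 2^{1 − 15} < 1, i.e. C(n, 6) < 2^{15 − 1} = 16384.
Check values of n near the boundary:
  n = 12: C(12, 6) = 924; 924 < 16384? YES
  n = 13: C(13, 6) = 1716; 1716 < 16384? YES
  n = 14: C(14, 6) = 3003; 3003 < 16384? YES
  n = 15: C(15, 6) = 5005; 5005 < 16384? YES
  n = 16: C(16, 6) = 8008; 8008 < 16384? YES
  n = 17: C(17, 6) = 12376; 12376 < 16384? YES
  n = 18: C(18, 6) = 18564; 18564 < 16384? NO
  n = 19: C(19, 6) = 27132; 27132 < 16384? NO
  n = 20: C(20, 6) = 38760; 38760 < 16384? NO
The largest n with C(n, 6) < 16384 is n = 17 (where E[X] = 1547/2048 ≈ 0.755371). Hence R(6, 6) > 17, i.e. R(6, 6) ≥ 18.

Largest n = 17; hence R(6, 6) > 17.


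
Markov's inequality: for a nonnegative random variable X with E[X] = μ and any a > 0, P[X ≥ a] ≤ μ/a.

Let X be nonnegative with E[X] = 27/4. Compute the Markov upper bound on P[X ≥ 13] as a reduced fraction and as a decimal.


μ = E[X] = 27/4, a = 13.
Markov: P[X ≥ 13] ≤ μ/a = (27/4)/13 = 27/52.
Numerically: ≈ 0.51923.
(Since a = 13 > μ = 6.75000, the bound 27/52 is < 1 and informative.)

P[X ≥ 13] ≤ 27/52 ≈ 0.51923.


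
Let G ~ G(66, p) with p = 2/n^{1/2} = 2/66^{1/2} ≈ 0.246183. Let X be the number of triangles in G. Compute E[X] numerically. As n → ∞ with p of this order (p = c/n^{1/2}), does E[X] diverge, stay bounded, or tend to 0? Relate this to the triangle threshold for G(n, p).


Number of potential triangles: C(66, 3) = 45760.
Each occurs with probability p³ ≈ (0.246183)³ ≈ 1.49201807e-02.
By linearity: E[X] = C(66, 3)·p³ ≈ 45760 · 1.49201807e-02 ≈ 682.747470.
Since α = 1/2 < 1, p = c/n^{1/2} ≫ 1/n is above the triangle threshold p ~ 1/n. Asymptotically E[X] ~ (c³/6)·n^{3(1−α)} = (2³/6)·n^{1.5} → ∞; triangles are abundant w.h.p.

E[X] ≈ 682.747470; in regime p = Θ(1/n^{1/2}) E[X] diverges (above the triangle threshold p ~ 1/n).


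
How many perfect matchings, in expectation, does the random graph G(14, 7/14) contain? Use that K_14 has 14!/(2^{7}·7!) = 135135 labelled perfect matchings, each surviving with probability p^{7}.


K_14 has 14!/(2^{7}·7!) = 135135 labelled perfect matchings.
For each such perfect matching H, let X_H = 1 if all 7 edges of H are present in G. Then P[X_H = 1] = p^{7} = (1/2)^{7} = 1/128.
Summing the indicators: E[X] = Σ_H E[X_H] = 135135 · p^{7} = 135135 · 1/128 = 135135/128.
Numerically: E[X] ≈ 1056.

E[X] = 135135 · (1/2)^{7} = 135135/128 ≈ 1056.


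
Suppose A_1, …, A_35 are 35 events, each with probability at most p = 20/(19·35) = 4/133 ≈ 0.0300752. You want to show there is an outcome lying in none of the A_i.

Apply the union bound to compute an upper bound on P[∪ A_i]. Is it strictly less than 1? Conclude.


Union bound: P[∪_{i=1}^{35} A_i] ≤ Σ_i P[A_i] ≤ 35·p = 35·(4/133) = 20/19.
Numerically: 20/19 ≈ 1.0526316.
Is 20/19 < 1? NO.
Since the bound 20/19 is ≥ 1, the union bound is uninformative here; it does NOT by itself certify existence.

35·p = 20/19 ≈ 1.0526316; existence NOT certified by the union bound.


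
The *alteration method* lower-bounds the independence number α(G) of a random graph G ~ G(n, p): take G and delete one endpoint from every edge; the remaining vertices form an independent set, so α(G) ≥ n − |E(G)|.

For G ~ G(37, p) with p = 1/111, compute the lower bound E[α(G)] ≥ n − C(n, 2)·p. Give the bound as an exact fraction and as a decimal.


E[|E(G)|] = C(37, 2)·p = 666 · (1/111) = 6.
E[α(G)] ≥ n − E[|E(G)|] = 37 − 6 = 31.
Numerically: ≈ 31.000.
(This is only a lower bound; the true E[α(G)] may be larger.)

E[α(G)] ≥ 31 ≈ 31.000.


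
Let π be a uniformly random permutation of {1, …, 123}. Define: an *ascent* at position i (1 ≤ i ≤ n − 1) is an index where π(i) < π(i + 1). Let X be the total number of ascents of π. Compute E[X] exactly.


Write X = Σ X_I over i = 1, …, 122, with X_I the indicator of one ascent.
There are 122 indicators.
For each fixed i, the pair (π(i), π(i+1)) is a uniformly random ordered pair of distinct values from {1, …, 123}; by symmetry P[π(i) < π(i+1)] = 1/2.
By linearity: E[X] = 122 · (1/2) = (123 − 1) · (1/2) = 61 ≈ 61.000.

E[X] = 61 = 61.000.


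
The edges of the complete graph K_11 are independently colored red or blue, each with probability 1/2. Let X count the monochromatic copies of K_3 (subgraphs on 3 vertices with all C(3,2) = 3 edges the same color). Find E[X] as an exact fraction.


Let X = Σ_S X_S over the C(11, 3) = 165 subsets S of size 3, where X_S = 1 if the K_3 on S is monochromatic.
For a fixed S, the K_3 on S has C(3, 2) = 3 edges. P[all 3 edges red] = (1/2)^3, and likewise for blue, so P[monochromatic] = 2·(1/2)^3 = 2^{1 − 3} = 1/4.
By linearity: E[X] = C(11, 3) · 2^{1 − 3} = 165 · 1/4 = 165/4.
Numerically: E[X] ≈ 41.250000.

E[X] = C(11,3)·2^(1−C(3,2)) = 165/4 ≈ 41.250000.


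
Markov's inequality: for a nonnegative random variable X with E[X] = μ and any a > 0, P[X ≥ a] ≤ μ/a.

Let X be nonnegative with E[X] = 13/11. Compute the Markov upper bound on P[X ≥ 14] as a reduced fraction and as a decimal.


μ = E[X] = 13/11, a = 14.
Markov: P[X ≥ 14] ≤ μ/a = (13/11)/14 = 13/154.
Numerically: ≈ 0.08442.
(Since a = 14 > μ = 1.18182, the bound 13/154 is < 1 and informative.)

P[X ≥ 14] ≤ 13/154 ≈ 0.08442.


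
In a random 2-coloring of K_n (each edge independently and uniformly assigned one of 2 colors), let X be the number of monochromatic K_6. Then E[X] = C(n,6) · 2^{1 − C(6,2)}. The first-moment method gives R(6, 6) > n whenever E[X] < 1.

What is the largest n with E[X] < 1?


We need C(n, 6) · 2^{1 − 15} < 1, i.e. C(n, 6) < 2^{15 − 1} = 16384.
Check values of n near the boundary:
  n = 16: C(16, 6) = 8008; 8008 < 16384? YES
  n = 17: C(17, 6) = 12376; 12376 < 16384? YES
  n = 18: C(18, 6) = 18564; 18564 < 16384? NO
  n = 19: C(19, 6) = 27132; 27132 < 16384? NO
The largest n with C(n, 6) < 16384 is n = 17 (where E[X] = 1547/2048 ≈ 0.75537). Hence R(6, 6) > 17, i.e. R(6, 6) ≥ 18.

Largest n = 17; hence R(6, 6) > 17.


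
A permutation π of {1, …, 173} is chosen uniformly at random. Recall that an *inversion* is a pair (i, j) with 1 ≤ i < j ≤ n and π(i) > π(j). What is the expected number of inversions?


Write X = Σ X_I over the C(173, 2) = 14878 pairs i < j, with X_I the indicator of one inversion.
There are 14878 indicators.
For each fixed pair i < j, the values π(i) and π(j) are two distinct elements of {1, …, 173} in uniformly random order; by symmetry P[π(i) > π(j)] = 1/2.
By linearity: E[X] = 14878 · (1/2) = C(173, 2) · (1/2) = 14878/2 = 7439 ≈ 7439.0000.

E[X] = 7439 = 7439.0000.


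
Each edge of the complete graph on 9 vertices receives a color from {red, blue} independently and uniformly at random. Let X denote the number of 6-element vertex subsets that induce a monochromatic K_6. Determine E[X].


Let X = Σ_S X_S over the C(9, 6) = 84 subsets S of size 6, where X_S = 1 if the K_6 on S is monochromatic.
For a fixed S, the K_6 on S has C(6, 2) = 15 edges. P[all 15 edges red] = (1/2)^15, and likewise for blue, so P[monochromatic] = 2·(1/2)^15 = 2^{1 − 15} = 1/16384.
By linearity: E[X] = C(9, 6) · 2^{1 − 15} = 84 · 1/16384 = 21/4096.
Numerically: E[X] ≈ 0.0051.

E[X] = C(9,6)·2^(1−C(6,2)) = 21/4096 ≈ 0.0051.


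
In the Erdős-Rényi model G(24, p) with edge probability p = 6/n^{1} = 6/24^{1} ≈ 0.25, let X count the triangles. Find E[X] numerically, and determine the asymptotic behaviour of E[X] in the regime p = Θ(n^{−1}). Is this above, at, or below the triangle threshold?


Number of potential triangles: C(24, 3) = 2024.
Each occurs with probability p³ ≈ (0.25)³ ≈ 1.5625000e-02.
By linearity: E[X] = C(24, 3)·p³ ≈ 2024 · 1.5625000e-02 ≈ 31.62500.
Here α = 1, so p = 6/n is exactly at the triangle threshold p ~ 1/n. Asymptotically E[X] → c³/6 = 6³/6 = 36 ≈ 36.00000, a bounded constant. In this regime the triangle count is asymptotically Poisson(c³/6).

E[X] ≈ 31.62500; in regime p = Θ(1/n^{1}) E[X] stays bounded (at the triangle threshold p ~ 1/n).


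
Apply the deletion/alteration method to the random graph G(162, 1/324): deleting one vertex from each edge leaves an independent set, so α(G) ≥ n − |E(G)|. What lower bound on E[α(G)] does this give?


E[|E(G)|] = C(162, 2)·p = 13041 · (1/324) = 161/4.
E[α(G)] ≥ n − E[|E(G)|] = 162 − 161/4 = 487/4.
Numerically: ≈ 121.7500.
(This is only a lower bound; the true E[α(G)] may be larger.)

E[α(G)] ≥ 487/4 ≈ 121.7500.


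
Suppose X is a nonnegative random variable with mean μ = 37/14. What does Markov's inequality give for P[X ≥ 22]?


μ = E[X] = 37/14, a = 22.
Markov: P[X ≥ 22] ≤ μ/a = (37/14)/22 = 37/308.
Numerically: ≈ 0.120.
(Since a = 22 > μ = 2.643, the bound 37/308 is < 1 and informative.)

P[X ≥ 22] ≤ 37/308 ≈ 0.120.


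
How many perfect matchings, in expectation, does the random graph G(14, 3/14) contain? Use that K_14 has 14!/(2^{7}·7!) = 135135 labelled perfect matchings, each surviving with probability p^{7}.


K_14 has 14!/(2^{7}·7!) = 135135 labelled perfect matchings.
For each such perfect matching H, let X_H = 1 if all 7 edges of H are present in G. Then P[X_H = 1] = p^{7} = (3/14)^{7} = 2187/105413504.
By linearity of expectation: E[X] = Σ_H E[X_H] = 135135 · p^{7} = 135135 · 2187/105413504 = 42220035/15059072.
Numerically: E[X] ≈ 2.8036.

E[X] = 135135 · (3/14)^{7} = 42220035/15059072 ≈ 2.8036.


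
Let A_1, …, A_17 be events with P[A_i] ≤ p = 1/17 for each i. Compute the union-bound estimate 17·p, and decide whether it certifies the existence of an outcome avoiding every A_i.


Union bound: P[∪_{i=1}^{17} A_i] ≤ Σ_i P[A_i] ≤ 17·p = 17·(1/17) = 1.
Numerically: 1 ≈ 1.0000.
Is 1 < 1? NO.
Since the bound 1 is ≥ 1, the union bound is uninformative here; it does NOT by itself certify existence.

17·p = 1 ≈ 1.0000; existence NOT certified by the union bound.


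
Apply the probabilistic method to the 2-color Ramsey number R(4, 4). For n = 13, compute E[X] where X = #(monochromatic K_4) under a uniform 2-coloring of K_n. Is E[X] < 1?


E[X] = C(13, 4) · 2^{1 − 6} = 715 · 2^{−5} = 715/32.
As a reduced fraction: E[X] = 715/32 ≈ 22.34375.
Is E[X] < 1? NO.
Since E[X] ≥ 1, the first-moment bound is inconclusive at n = 13; it does NOT by itself certify R(4, 4) > 13.

E[X] = 715/32 ≈ 22.34375; E[X] ≥ 1; first-moment method inconclusive here.


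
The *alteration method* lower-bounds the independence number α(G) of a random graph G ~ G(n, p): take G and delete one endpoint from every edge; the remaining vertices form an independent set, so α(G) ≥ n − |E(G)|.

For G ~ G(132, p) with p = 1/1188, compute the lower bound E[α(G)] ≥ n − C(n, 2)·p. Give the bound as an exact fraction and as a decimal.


E[|E(G)|] = C(132, 2)·p = 8646 · (1/1188) = 131/18.
E[α(G)] ≥ n − E[|E(G)|] = 132 − 131/18 = 2245/18.
Numerically: ≈ 124.722222.
(This is only a lower bound; the true E[α(G)] may be larger.)

E[α(G)] ≥ 2245/18 ≈ 124.722222.


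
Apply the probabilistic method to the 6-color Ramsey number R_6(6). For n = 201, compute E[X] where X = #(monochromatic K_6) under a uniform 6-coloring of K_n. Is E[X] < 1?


E[X] = C(201, 6) · 6^{1 − 15} = 84944276340 · 6^{−14} = 84944276340/78364164096.
As a reduced fraction: E[X] = 7078689695/6530347008 ≈ 1.0839684.
Is E[X] < 1? NO.
Since E[X] ≥ 1, the first-moment bound is inconclusive at n = 201; it does NOT by itself certify R_6(6) > 201.

E[X] = 7078689695/6530347008 ≈ 1.0839684; E[X] ≥ 1; first-moment method inconclusive here.


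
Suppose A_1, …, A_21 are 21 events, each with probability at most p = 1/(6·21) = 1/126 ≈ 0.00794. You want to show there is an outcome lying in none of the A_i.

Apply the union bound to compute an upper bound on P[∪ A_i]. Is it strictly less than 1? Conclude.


Union bound: P[∪_{i=1}^{21} A_i] ≤ Σ_i P[A_i] ≤ 21·p = 21·(1/126) = 1/6.
Numerically: 1/6 ≈ 0.16667.
Is 1/6 < 1? YES.
Since P[∪ A_i] ≤ 1/6 < 1, the complement has P[∩ A_i^c] ≥ 1 − 1/6 = 5/6 > 0, so some outcome avoids every A_i.

21·p = 1/6 ≈ 0.16667; existence CERTIFIED by the union bound.


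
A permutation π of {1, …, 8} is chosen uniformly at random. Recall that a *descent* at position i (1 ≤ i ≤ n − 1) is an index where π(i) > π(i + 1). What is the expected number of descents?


Write X = Σ X_I over i = 1, …, 7, with X_I the indicator of one descent.
There are 7 indicators.
For each fixed i, the pair (π(i), π(i+1)) is a uniformly random ordered pair of distinct values from {1, …, 8}; by symmetry P[π(i) > π(i+1)] = 1/2.
By linearity: E[X] = 7 · (1/2) = (8 − 1) · (1/2) = 7/2 ≈ 3.500.

E[X] = 7/2 = 3.500.


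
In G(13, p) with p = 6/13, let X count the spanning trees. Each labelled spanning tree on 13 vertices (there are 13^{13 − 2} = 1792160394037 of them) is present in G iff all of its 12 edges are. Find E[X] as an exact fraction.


K_13 has 13^{13 − 2} = 1792160394037 labelled spanning trees.
For each such spanning tree H, let X_H = 1 if all 12 edges of H are present in G. Then P[X_H = 1] = p^{12} = (6/13)^{12} = 2176782336/23298085122481.
By linearity of expectation: E[X] = Σ_H E[X_H] = 1792160394037 · p^{12} = 1792160394037 · 2176782336/23298085122481 = 2176782336/13.
Numerically: E[X] ≈ 1.674e+08.

E[X] = 1792160394037 · (6/13)^{12} = 2176782336/13 ≈ 1.674e+08.


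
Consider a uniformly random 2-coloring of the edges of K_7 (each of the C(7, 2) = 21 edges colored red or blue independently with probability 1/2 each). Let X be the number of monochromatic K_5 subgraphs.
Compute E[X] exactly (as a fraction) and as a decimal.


Let X = Σ_S X_S over the C(7, 5) = 21 subsets S of size 5, where X_S = 1 if the K_5 on S is monochromatic.
For a fixed S, the K_5 on S has C(5, 2) = 10 edges. P[all 10 edges red] = (1/2)^10, and likewise for blue, so P[monochromatic] = 2·(1/2)^10 = 2^{1 − 10} = 1/512.
Summing: E[X] = C(7, 5) · 2^{1 − 10} = 21 · 1/512 = 21/512.
Numerically: E[X] ≈ 0.041016.

E[X] = C(7,5)·2^(1−C(5,2)) = 21/512 ≈ 0.041016.


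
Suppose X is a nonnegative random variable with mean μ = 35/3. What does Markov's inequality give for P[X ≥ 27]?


μ = E[X] = 35/3, a = 27.
Markov: P[X ≥ 27] ≤ μ/a = (35/3)/27 = 35/81.
Numerically: ≈ 0.432.
(Since a = 27 > μ = 11.667, the bound 35/81 is < 1 and informative.)

P[X ≥ 27] ≤ 35/81 ≈ 0.432.


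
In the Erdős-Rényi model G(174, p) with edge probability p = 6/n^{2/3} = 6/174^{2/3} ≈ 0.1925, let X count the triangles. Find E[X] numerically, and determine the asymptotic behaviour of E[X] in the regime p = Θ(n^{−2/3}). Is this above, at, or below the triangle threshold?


Number of potential triangles: C(174, 3) = 862924.
Each occurs with probability p³ ≈ (0.1925)³ ≈ 7.134364e-03.
By linearity: E[X] = C(174, 3)·p³ ≈ 862924 · 7.134364e-03 ≈ 6156.4138.
Since α = 2/3 < 1, p = c/n^{2/3} ≫ 1/n is above the triangle threshold p ~ 1/n. Asymptotically E[X] ~ (c³/6)·n^{3(1−α)} = (6³/6)·n^{1} → ∞; triangles are abundant w.h.p.

E[X] ≈ 6156.4138; in regime p = Θ(1/n^{2/3}) E[X] diverges (above the triangle threshold p ~ 1/n).


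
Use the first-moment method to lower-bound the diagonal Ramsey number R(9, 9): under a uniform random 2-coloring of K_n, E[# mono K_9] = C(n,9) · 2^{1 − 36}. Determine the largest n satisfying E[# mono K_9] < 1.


We need C(n, 9) · 2^{1 − 36} < 1, i.e. C(n, 9) < 2^{36 − 1} = 34359738368.
Check values of n near the boundary:
  n = 60: C(60, 9) = 14783142660; 14783142660 < 34359738368? YES
  n = 61: C(61, 9) = 17341763505; 17341763505 < 34359738368? YES
  n = 62: C(62, 9) = 20286591270; 20286591270 < 34359738368? YES
  n = 63: C(63, 9) = 23667689815; 23667689815 < 34359738368? YES
  n = 64: C(64, 9) = 27540584512; 27540584512 < 34359738368? YES
  n = 65: C(65, 9) = 31966749880; 31966749880 < 34359738368? YES
  n = 66: C(66, 9) = 37014131440; 37014131440 < 34359738368? NO
  n = 67: C(67, 9) = 42757703560; 42757703560 < 34359738368? NO
  n = 68: C(68, 9) = 49280065120; 49280065120 < 34359738368? NO
The largest n with C(n, 9) < 34359738368 is n = 65 (where E[X] = 3995843735/4294967296 ≈ 0.93035). Hence R(9, 9) > 65, i.e. R(9, 9) ≥ 66.

Largest n = 65; hence R(9, 9) > 65.


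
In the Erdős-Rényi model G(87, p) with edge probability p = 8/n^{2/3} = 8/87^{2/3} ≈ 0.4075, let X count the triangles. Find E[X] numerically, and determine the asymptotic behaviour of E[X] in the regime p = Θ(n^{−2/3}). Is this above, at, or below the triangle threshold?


Number of potential triangles: C(87, 3) = 105995.
Each occurs with probability p³ ≈ (0.4075)³ ≈ 6.764434e-02.
By linearity: E[X] = C(87, 3)·p³ ≈ 105995 · 6.764434e-02 ≈ 7169.9617.
Since α = 2/3 < 1, p = c/n^{2/3} ≫ 1/n is above the triangle threshold p ~ 1/n. Asymptotically E[X] ~ (c³/6)·n^{3(1−α)} = (8³/6)·n^{1} → ∞; triangles are abundant w.h.p.

E[X] ≈ 7169.9617; in regime p = Θ(1/n^{2/3}) E[X] diverges (above the triangle threshold p ~ 1/n).


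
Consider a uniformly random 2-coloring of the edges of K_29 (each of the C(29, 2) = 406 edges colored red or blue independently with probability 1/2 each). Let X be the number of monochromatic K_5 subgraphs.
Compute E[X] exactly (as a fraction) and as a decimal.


Let X = Σ_S X_S over the C(29, 5) = 118755 subsets S of size 5, where X_S = 1 if the K_5 on S is monochromatic.
For a fixed S, the K_5 on S has C(5, 2) = 10 edges. P[all 10 edges red] = (1/2)^10, and likewise for blue, so P[monochromatic] = 2·(1/2)^10 = 2^{1 − 10} = 1/512.
By linearity of expectation: E[X] = C(29, 5) · 2^{1 − 10} = 118755 · 1/512 = 118755/512.
Numerically: E[X] ≈ 231.943.

E[X] = C(29,5)·2^(1−C(5,2)) = 118755/512 ≈ 231.943.


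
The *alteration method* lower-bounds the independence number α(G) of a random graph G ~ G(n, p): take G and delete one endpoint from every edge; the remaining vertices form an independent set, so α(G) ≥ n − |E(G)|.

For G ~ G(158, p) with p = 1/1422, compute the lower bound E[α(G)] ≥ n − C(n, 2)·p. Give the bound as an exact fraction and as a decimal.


E[|E(G)|] = C(158, 2)·p = 12403 · (1/1422) = 157/18.
E[α(G)] ≥ n − E[|E(G)|] = 158 − 157/18 = 2687/18.
Numerically: ≈ 149.2778.
(This is only a lower bound; the true E[α(G)] may be larger.)

E[α(G)] ≥ 2687/18 ≈ 149.2778.


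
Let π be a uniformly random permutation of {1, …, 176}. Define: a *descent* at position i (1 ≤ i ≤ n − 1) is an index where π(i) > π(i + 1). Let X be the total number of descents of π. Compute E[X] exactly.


Write X = Σ X_I over i = 1, …, 175, with X_I the indicator of one descent.
There are 175 indicators.
For each fixed i, the pair (π(i), π(i+1)) is a uniformly random ordered pair of distinct values from {1, …, 176}; by symmetry P[π(i) > π(i+1)] = 1/2.
By linearity: E[X] = 175 · (1/2) = (176 − 1) · (1/2) = 175/2 ≈ 87.5000.

E[X] = 175/2 = 87.5000.


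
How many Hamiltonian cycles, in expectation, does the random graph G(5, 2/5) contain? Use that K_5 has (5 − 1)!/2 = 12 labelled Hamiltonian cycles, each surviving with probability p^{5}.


K_5 has (5 − 1)!/2 = 12 labelled Hamiltonian cycles.
For each such Hamiltonian cycle H, let X_H = 1 if all 5 edges of H are present in G. Then P[X_H = 1] = p^{5} = (2/5)^{5} = 32/3125.
By linearity: E[X] = Σ_H E[X_H] = 12 · p^{5} = 12 · 32/3125 = 384/3125.
Numerically: E[X] ≈ 0.123.

E[X] = 12 · (2/5)^{5} = 384/3125 ≈ 0.123.


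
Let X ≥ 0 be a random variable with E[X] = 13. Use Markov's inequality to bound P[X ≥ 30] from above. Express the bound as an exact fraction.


μ = E[X] = 13, a = 30.
Markov: P[X ≥ 30] ≤ μ/a = (13)/30 = 13/30.
Numerically: ≈ 0.4333.
(Since a = 30 > μ = 13.0000, the bound 13/30 is < 1 and informative.)

P[X ≥ 30] ≤ 13/30 ≈ 0.4333.


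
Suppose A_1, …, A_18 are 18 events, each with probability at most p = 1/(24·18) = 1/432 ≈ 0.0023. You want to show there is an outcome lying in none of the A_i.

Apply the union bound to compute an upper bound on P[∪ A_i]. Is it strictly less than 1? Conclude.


Union bound: P[∪_{i=1}^{18} A_i] ≤ Σ_i P[A_i] ≤ 18·p = 18·(1/432) = 1/24.
Numerically: 1/24 ≈ 0.0417.
Is 1/24 < 1? YES.
Since P[∪ A_i] ≤ 1/24 < 1, the complement has P[∩ A_i^c] ≥ 1 − 1/24 = 23/24 > 0, so some outcome avoids every A_i.

18·p = 1/24 ≈ 0.0417; existence CERTIFIED by the union bound.


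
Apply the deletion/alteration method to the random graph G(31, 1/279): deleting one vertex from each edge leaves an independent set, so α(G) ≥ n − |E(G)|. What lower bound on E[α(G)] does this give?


E[|E(G)|] = C(31, 2)·p = 465 · (1/279) = 5/3.
E[α(G)] ≥ n − E[|E(G)|] = 31 − 5/3 = 88/3.
Numerically: ≈ 29.3333.
(This is only a lower bound; the true E[α(G)] may be larger.)

E[α(G)] ≥ 88/3 ≈ 29.3333.


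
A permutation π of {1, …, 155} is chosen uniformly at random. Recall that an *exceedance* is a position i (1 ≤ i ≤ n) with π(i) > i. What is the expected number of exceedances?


Write X = Σ_{i=1}^{155} X_i, where X_i = 1_{π(i) > i}.
For each fixed i, π(i) is uniform over {1, …, 155} (marginal of a uniform permutation), so P[π(i) > i] = (n − i)/n. Summing: Σ_{i=1}^{155} (n − i)/n = (0 + 1 + … + 154)/155 = 155(155 − 1)/(2·155) = (155 − 1)/2.
Hence E[X] = Σ_{i=1}^{155} (155 − i)/155 = 77 ≈ 77.00000.

E[X] = 77 = 77.00000.


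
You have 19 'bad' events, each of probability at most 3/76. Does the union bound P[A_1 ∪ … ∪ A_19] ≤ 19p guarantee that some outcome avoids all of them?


Union bound: P[∪_{i=1}^{19} A_i] ≤ Σ_i P[A_i] ≤ 19·p = 19·(3/76) = 3/4.
Numerically: 3/4 ≈ 0.750000.
Is 3/4 < 1? YES.
Since P[∪ A_i] ≤ 3/4 < 1, the complement has P[∩ A_i^c] ≥ 1 − 3/4 = 1/4 > 0, so some outcome avoids every A_i.

19·p = 3/4 ≈ 0.750000; existence CERTIFIED by the union bound.


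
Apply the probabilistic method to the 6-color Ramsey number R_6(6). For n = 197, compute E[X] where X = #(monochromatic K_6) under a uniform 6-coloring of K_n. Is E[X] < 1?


E[X] = C(197, 6) · 6^{1 − 15} = 75176946208 · 6^{−14} = 75176946208/78364164096.
As a reduced fraction: E[X] = 2349279569/2448880128 ≈ 0.9593281.
Is E[X] < 1? YES.
Since E[X] < 1, there exists a 6-coloring of K_{197} with no monochromatic K_6; hence R_6(6) > 197.

E[X] = 2349279569/2448880128 ≈ 0.9593281; E[X] < 1, so R_6(6) > 197.


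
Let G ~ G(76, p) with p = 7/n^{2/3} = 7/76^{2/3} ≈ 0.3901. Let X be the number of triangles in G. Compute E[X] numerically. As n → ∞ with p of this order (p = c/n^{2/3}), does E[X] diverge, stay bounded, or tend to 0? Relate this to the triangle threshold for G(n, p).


Number of potential triangles: C(76, 3) = 70300.
Each occurs with probability p³ ≈ (0.3901)³ ≈ 5.938366e-02.
By linearity: E[X] = C(76, 3)·p³ ≈ 70300 · 5.938366e-02 ≈ 4174.6711.
Since α = 2/3 < 1, p = c/n^{2/3} ≫ 1/n is above the triangle threshold p ~ 1/n. Asymptotically E[X] ~ (c³/6)·n^{3(1−α)} = (7³/6)·n^{1} → ∞; triangles are abundant w.h.p.

E[X] ≈ 4174.6711; in regime p = Θ(1/n^{2/3}) E[X] diverges (above the triangle threshold p ~ 1/n).


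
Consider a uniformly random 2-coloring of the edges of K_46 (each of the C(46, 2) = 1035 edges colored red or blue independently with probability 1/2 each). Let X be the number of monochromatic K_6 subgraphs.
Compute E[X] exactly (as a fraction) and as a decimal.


Let X = Σ_S X_S over the C(46, 6) = 9366819 subsets S of size 6, where X_S = 1 if the K_6 on S is monochromatic.
For a fixed S, the K_6 on S has C(6, 2) = 15 edges. P[all 15 edges red] = (1/2)^15, and likewise for blue, so P[monochromatic] = 2·(1/2)^15 = 2^{1 − 15} = 1/16384.
Summing: E[X] = C(46, 6) · 2^{1 − 15} = 9366819 · 1/16384 = 9366819/16384.
Numerically: E[X] ≈ 571.705.

E[X] = C(46,6)·2^(1−C(6,2)) = 9366819/16384 ≈ 571.705.


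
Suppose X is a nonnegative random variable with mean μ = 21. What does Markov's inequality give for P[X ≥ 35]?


μ = E[X] = 21, a = 35.
Markov: P[X ≥ 35] ≤ μ/a = (21)/35 = 3/5.
Numerically: ≈ 0.60000.
(Since a = 35 > μ = 21.00000, the bound 3/5 is < 1 and informative.)

P[X ≥ 35] ≤ 3/5 ≈ 0.60000.


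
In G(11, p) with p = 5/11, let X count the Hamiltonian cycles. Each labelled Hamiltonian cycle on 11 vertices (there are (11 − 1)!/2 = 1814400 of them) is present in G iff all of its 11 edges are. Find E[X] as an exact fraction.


K_11 has (11 − 1)!/2 = 1814400 labelled Hamiltonian cycles.
For each such Hamiltonian cycle H, let X_H = 1 if all 11 edges of H are present in G. Then P[X_H = 1] = p^{11} = (5/11)^{11} = 48828125/285311670611.
By linearity of expectation: E[X] = Σ_H E[X_H] = 1814400 · p^{11} = 1814400 · 48828125/285311670611 = 88593750000000/285311670611.
Numerically: E[X] ≈ 310.52.

E[X] = 1814400 · (5/11)^{11} = 88593750000000/285311670611 ≈ 310.52.


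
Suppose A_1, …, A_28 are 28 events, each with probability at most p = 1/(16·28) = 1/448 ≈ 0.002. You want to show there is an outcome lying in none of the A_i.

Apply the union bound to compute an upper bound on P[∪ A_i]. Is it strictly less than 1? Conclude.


Union bound: P[∪_{i=1}^{28} A_i] ≤ Σ_i P[A_i] ≤ 28·p = 28·(1/448) = 1/16.
Numerically: 1/16 ≈ 0.062.
Is 1/16 < 1? YES.
Since P[∪ A_i] ≤ 1/16 < 1, the complement has P[∩ A_i^c] ≥ 1 − 1/16 = 15/16 > 0, so some outcome avoids every A_i.

28·p = 1/16 ≈ 0.062; existence CERTIFIED by the union bound.


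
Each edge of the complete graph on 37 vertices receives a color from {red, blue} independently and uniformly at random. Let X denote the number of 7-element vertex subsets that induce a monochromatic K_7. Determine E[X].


Let X = Σ_S X_S over the C(37, 7) = 10295472 subsets S of size 7, where X_S = 1 if the K_7 on S is monochromatic.
For a fixed S, the K_7 on S has C(7, 2) = 21 edges. P[all 21 edges red] = (1/2)^21, and likewise for blue, so P[monochromatic] = 2·(1/2)^21 = 2^{1 − 21} = 1/1048576.
By linearity of expectation: E[X] = C(37, 7) · 2^{1 − 21} = 10295472 · 1/1048576 = 643467/65536.
Numerically: E[X] ≈ 9.819.

E[X] = C(37,7)·2^(1−C(7,2)) = 643467/65536 ≈ 9.819.


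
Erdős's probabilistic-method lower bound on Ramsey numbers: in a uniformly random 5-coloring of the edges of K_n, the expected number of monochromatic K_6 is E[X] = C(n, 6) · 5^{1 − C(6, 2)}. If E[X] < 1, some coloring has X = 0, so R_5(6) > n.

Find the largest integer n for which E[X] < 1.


We need C(n, 6) · 5^{1 − 15} < 1, i.e. C(n, 6) < 5^{15 − 1} = 6103515625.
Check values of n near the boundary:
  n = 126: C(126, 6) = 4925156775; 4925156775 < 6103515625? YES
  n = 127: C(127, 6) = 5169379425; 5169379425 < 6103515625? YES
  n = 128: C(128, 6) = 5423611200; 5423611200 < 6103515625? YES
  n = 129: C(129, 6) = 5688177600; 5688177600 < 6103515625? YES
  n = 130: C(130, 6) = 5963412000; 5963412000 < 6103515625? YES
  n = 131: C(131, 6) = 6249655776; 6249655776 < 6103515625? NO
  n = 132: C(132, 6) = 6547258432; 6547258432 < 6103515625? NO
  n = 133: C(133, 6) = 6856577728; 6856577728 < 6103515625? NO
The largest n with C(n, 6) < 6103515625 is n = 130 (where E[X] = 47707296/48828125 ≈ 0.977). Hence R_5(6) > 130, i.e. R_5(6) ≥ 131.

Largest n = 130; hence R_5(6) > 130.


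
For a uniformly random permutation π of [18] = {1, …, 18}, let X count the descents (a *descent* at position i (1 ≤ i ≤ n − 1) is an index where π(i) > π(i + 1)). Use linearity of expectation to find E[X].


Write X = Σ X_I over i = 1, …, 17, with X_I the indicator of one descent.
There are 17 indicators.
For each fixed i, the pair (π(i), π(i+1)) is a uniformly random ordered pair of distinct values from {1, …, 18}; by symmetry P[π(i) > π(i+1)] = 1/2.
By linearity: E[X] = 17 · (1/2) = (18 − 1) · (1/2) = 17/2 ≈ 8.50000.

E[X] = 17/2 = 8.50000.


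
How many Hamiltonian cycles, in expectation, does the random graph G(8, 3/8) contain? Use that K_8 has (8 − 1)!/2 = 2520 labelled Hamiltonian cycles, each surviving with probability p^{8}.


K_8 has (8 − 1)!/2 = 2520 labelled Hamiltonian cycles.
For each such Hamiltonian cycle H, let X_H = 1 if all 8 edges of H are present in G. Then P[X_H = 1] = p^{8} = (3/8)^{8} = 6561/16777216.
Summing the indicators: E[X] = Σ_H E[X_H] = 2520 · p^{8} = 2520 · 6561/16777216 = 2066715/2097152.
Numerically: E[X] ≈ 0.98549.

E[X] = 2520 · (3/8)^{8} = 2066715/2097152 ≈ 0.98549.


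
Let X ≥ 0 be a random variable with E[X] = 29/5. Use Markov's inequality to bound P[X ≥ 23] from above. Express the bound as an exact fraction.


μ = E[X] = 29/5, a = 23.
Markov: P[X ≥ 23] ≤ μ/a = (29/5)/23 = 29/115.
Numerically: ≈ 0.252174.
(Since a = 23 > μ = 5.800000, the bound 29/115 is < 1 and informative.)

P[X ≥ 23] ≤ 29/115 ≈ 0.252174.


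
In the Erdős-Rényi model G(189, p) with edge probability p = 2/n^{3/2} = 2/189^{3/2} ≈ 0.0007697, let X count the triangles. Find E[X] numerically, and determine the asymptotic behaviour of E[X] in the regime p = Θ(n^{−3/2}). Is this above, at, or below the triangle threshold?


Number of potential triangles: C(189, 3) = 1107414.
Each occurs with probability p³ ≈ (0.0007697)³ ≈ 4.560494e-10.
By linearity: E[X] = C(189, 3)·p³ ≈ 1107414 · 4.560494e-10 ≈ 0.0005.
Since α = 3/2 > 1, p = c/n^{3/2} = o(1/n) is below the triangle threshold p ~ 1/n. Asymptotically E[X] ~ (c³/6)·n^{3(1−α)} = (2³/6)·n^{-1.5} → 0, so by Markov's inequality G has no triangles w.h.p.

E[X] ≈ 0.0005; in regime p = Θ(1/n^{3/2}) E[X] tends to 0 (below the triangle threshold p ~ 1/n).


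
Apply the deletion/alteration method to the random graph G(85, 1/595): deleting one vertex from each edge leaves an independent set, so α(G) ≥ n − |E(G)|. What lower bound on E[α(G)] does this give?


E[|E(G)|] = C(85, 2)·p = 3570 · (1/595) = 6.
E[α(G)] ≥ n − E[|E(G)|] = 85 − 6 = 79.
Numerically: ≈ 79.00000.
(This is only a lower bound; the true E[α(G)] may be larger.)

E[α(G)] ≥ 79 ≈ 79.00000.


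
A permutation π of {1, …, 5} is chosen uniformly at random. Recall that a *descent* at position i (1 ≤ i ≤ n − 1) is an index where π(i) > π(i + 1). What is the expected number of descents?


Write X = Σ X_I over i = 1, …, 4, with X_I the indicator of one descent.
There are 4 indicators.
For each fixed i, the pair (π(i), π(i+1)) is a uniformly random ordered pair of distinct values from {1, …, 5}; by symmetry P[π(i) > π(i+1)] = 1/2.
By linearity: E[X] = 4 · (1/2) = (5 − 1) · (1/2) = 2 ≈ 2.000.

E[X] = 2 = 2.000.


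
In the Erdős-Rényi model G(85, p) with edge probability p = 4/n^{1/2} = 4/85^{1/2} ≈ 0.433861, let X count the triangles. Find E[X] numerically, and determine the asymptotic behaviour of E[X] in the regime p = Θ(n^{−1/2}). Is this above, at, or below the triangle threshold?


Number of potential triangles: C(85, 3) = 98770.
Each occurs with probability p³ ≈ (0.433861)³ ≈ 8.16679371e-02.
By linearity: E[X] = C(85, 3)·p³ ≈ 98770 · 8.16679371e-02 ≈ 8066.342144.
Since α = 1/2 < 1, p = c/n^{1/2} ≫ 1/n is above the triangle threshold p ~ 1/n. Asymptotically E[X] ~ (c³/6)·n^{3(1−α)} = (4³/6)·n^{1.5} → ∞; triangles are abundant w.h.p.

E[X] ≈ 8066.342144; in regime p = Θ(1/n^{1/2}) E[X] diverges (above the triangle threshold p ~ 1/n).
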